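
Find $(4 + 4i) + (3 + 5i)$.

(4 + 3) + (4 + 5)i = 7 + 9i


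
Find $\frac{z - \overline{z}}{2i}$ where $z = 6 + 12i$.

z - conjugate(z) = 2bi
(z - conjugate(z))/(2i) = 2bi/(2i) = b = 12


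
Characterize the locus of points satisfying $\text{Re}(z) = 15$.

Re(z) = x where z = x + yi; the equation x = 15 is satisfied by all points with that x-coordinate
Locus: Vertical line x = 15


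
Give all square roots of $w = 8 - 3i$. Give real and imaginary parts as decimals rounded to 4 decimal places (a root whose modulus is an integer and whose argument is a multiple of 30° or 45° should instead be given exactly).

|w| = sqrt(73) ≈ 8.544004, arg(w) ≈ 339.443955°
Root modulus = sqrt(73)^(1/2) ≈ 2.923013
Root arguments: θ_k = (arg(w) + 360°k)/2 for k = 0, 1, ..., 1
Compute each root as (root modulus)(cos θ_k + i sin θ_k) using full-precision intermediates, then round to 4 decimal places.
Roots: -2.8761 + 0.5215i, 2.8761 - 0.5215i


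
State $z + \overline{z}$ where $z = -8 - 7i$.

z + conjugate(z) = (a + bi) + (a - bi) = 2a
= 2 * (-8) = -16


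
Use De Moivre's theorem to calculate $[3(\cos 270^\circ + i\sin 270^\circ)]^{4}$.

By De Moivre: z^n = r^n(cos(nθ) + i sin(nθ))
= 3^4(cos(4*270°) + i sin(4*270°))
= 81(cos 0° + i sin 0°)
= 81


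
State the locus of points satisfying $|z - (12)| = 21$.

|z - z0| = r describes a circle centered at z0 with radius r
Here z0 = 12 and r = 21
Locus: Circle centered at (12, 0) with radius 21


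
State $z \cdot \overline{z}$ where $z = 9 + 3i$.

z * conjugate(z) = |z|^2 = a^2 + b^2
= 9^2 + 3^2 = 90


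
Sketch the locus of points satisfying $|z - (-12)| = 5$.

|z - z0| = r describes a circle centered at z0 with radius r
Here z0 = -12 and r = 5
Locus: Circle centered at (-12, 0) with radius 5


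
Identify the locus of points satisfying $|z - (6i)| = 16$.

|z - z0| = r describes a circle centered at z0 with radius r
Here z0 = 6i and r = 16
Locus: Circle centered at (0, 6) with radius 16


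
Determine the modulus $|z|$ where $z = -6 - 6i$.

|z| = sqrt(a^2 + b^2) = sqrt((-6)^2 + (-6)^2) = sqrt(72) = sqrt(72)


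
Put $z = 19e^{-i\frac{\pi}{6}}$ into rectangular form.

a = r cos θ = 19 * sqrt(3)/2 = 19*sqrt(3)/2
b = r sin θ = 19 * -1/2 = -19/2
z = 19*sqrt(3)/2 - (19/2)i


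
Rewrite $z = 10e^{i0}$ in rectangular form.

a = r cos θ = 10 * 1 = 10
b = r sin θ = 10 * 0 = 0
z = 10


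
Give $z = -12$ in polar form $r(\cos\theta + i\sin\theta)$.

r = |z| = sqrt(a^2 + b^2) = sqrt((-12)^2 + (0)^2) = sqrt(144 + 0) = sqrt(144) = 12
b = 0 and a < 0, so z lies on the negative real axis: θ = 180°
z = 12(cos 180° + i sin 180°)


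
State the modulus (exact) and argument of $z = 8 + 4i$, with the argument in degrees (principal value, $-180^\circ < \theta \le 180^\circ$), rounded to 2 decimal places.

|z| = sqrt(8^2 + 4^2) = sqrt(80)
arg(z) = arctan(b/a) = arctan(4/8) (quadrant-adjusted) = 26.57°


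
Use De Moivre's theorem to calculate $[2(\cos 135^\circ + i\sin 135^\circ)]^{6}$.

By De Moivre: z^n = r^n(cos(nθ) + i sin(nθ))
= 2^6(cos(6*135°) + i sin(6*135°))
= 64(cos 90° + i sin 90°)
= 64i


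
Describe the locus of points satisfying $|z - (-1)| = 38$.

|z - z0| = r describes a circle centered at z0 with radius r
Here z0 = -1 and r = 38
Locus: Circle centered at (-1, 0) with radius 38


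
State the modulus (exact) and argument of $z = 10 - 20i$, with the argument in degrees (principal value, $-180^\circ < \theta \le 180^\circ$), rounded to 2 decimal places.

|z| = sqrt(10^2 + (-20)^2) = sqrt(500)
arg(z) = arctan(b/a) = arctan(-20/10) (quadrant-adjusted) = -63.43°


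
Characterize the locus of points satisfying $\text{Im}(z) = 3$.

Im(z) = y where z = x + yi; the equation y = 3 is satisfied by all points with that y-coordinate
Locus: Horizontal line y = 3


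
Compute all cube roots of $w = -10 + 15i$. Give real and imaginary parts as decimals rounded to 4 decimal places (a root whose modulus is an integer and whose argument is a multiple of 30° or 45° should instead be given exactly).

|w| = sqrt(325) ≈ 18.027756, arg(w) ≈ 123.690068°
Root modulus = sqrt(325)^(1/3) ≈ 2.622088
Root arguments: θ_k = (arg(w) + 360°k)/3 for k = 0, 1, ..., 2
Compute each root as (root modulus)(cos θ_k + i sin θ_k) using full-precision intermediates, then round to 4 decimal places.
Roots: 1.9720 + 1.7282i, -2.4826 + 0.8437i, 0.5106 - 2.5719i


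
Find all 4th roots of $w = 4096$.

|w| = 4096, arg(w) = 0°
Root modulus = 4096^(1/4) = 8
Root arguments: θ_k = (0° + 360°k)/4 for k = 0, 1, ..., 3
Roots: 8, 8i, -8, -8i


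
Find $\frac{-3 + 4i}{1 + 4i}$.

Multiply numerator and denominator by conjugate (1 - 4i):
= (-3 + 4i)(1 - 4i) / (1^2 + 4^2)
= (13 + 16i) / 17
= 13/17 + (16/17)i


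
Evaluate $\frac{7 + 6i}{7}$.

Divisor is real, so divide each part by 7:
= 1 + (6/7)i


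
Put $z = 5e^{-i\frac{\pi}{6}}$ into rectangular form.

a = r cos θ = 5 * sqrt(3)/2 = 5*sqrt(3)/2
b = r sin θ = 5 * -1/2 = -5/2
z = 5*sqrt(3)/2 - (5/2)i


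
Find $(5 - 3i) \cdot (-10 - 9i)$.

(a1*a2 - b1*b2) + (a1*b2 + b1*a2)i
= (-50 - 27) + (-45 + 30)i
= -77 - 15i


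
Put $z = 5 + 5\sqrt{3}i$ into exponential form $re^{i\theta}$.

r = |z| = sqrt((5)^2 + (5*sqrt(3))^2) = sqrt(25 + 75) = sqrt(100) = 10
θ = arctan(b/a) = arctan(8.6603/5) (quadrant-adjusted) = 60° = π/3
z = 10e^(i*π/3)


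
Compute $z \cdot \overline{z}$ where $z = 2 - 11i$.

z * conjugate(z) = |z|^2 = a^2 + b^2
= 2^2 + (-11)^2 = 125


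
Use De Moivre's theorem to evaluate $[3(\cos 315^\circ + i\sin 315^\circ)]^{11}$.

By De Moivre: z^n = r^n(cos(nθ) + i sin(nθ))
= 3^11(cos(11*315°) + i sin(11*315°))
= 177147(cos 225° + i sin 225°)
= -177147*sqrt(2)/2 - (177147*sqrt(2)/2)i


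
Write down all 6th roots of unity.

ω_k = e^(2πik/6) = cos(2πk/6) + i sin(2πk/6) for k = 0, 1, ..., 5
Roots: 1, 1/2 + (sqrt(3)/2)i, -1/2 + (sqrt(3)/2)i, -1, -1/2 - (sqrt(3)/2)i, 1/2 - (sqrt(3)/2)i


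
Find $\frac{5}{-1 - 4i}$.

Multiply numerator and denominator by conjugate (-1 + 4i):
= (5)(-1 + 4i) / ((-1)^2 + (-4)^2)
= (-5 + 20i) / 17
= -5/17 + (20/17)i


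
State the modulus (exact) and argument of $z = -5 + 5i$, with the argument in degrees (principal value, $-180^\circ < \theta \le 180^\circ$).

|z| = sqrt((-5)^2 + 5^2) = sqrt(50)
arg(z) = arctan(b/a) = arctan(5/-5) (quadrant-adjusted) = 135°


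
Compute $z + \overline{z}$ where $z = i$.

z + conjugate(z) = (a + bi) + (a - bi) = 2a
= 2 * 0 = 0


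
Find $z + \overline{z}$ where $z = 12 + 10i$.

z + conjugate(z) = (a + bi) + (a - bi) = 2a
= 2 * 12 = 24


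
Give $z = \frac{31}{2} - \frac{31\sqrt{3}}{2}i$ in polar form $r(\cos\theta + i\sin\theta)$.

r = |z| = sqrt(a^2 + b^2) = sqrt((31/2)^2 + (-31*sqrt(3)/2)^2) = sqrt(961/4 + 2883/4) = sqrt(961) = 31
θ = arctan(b/a) = arctan(-26.8468/15.5) (quadrant-adjusted) = 300°
z = 31(cos 300° + i sin 300°)


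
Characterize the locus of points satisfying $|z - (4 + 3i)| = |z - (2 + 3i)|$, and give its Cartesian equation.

|z - z1| = |z - z2| means z is equidistant from z1 and z2,
i.e. the perpendicular bisector of the segment from (4, 3) to (2, 3) (midpoint (3, 3)).
With z = x + yi, square both sides:
(x - 4)^2 + (y - 3)^2 = (x - 2)^2 + (y - 3)^2
The x^2 and y^2 terms cancel: -4x + 0y = 13 - 25 = -12
Simplify: x = 3
Locus: Perpendicular bisector of the segment from (4, 3) to (2, 3): the line x = 3


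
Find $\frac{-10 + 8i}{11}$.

Divisor is real, so divide each part by 11:
= -10/11 + (8/11)i


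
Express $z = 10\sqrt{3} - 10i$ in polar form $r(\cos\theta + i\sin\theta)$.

r = |z| = sqrt(a^2 + b^2) = sqrt((10*sqrt(3))^2 + (-10)^2) = sqrt(300 + 100) = sqrt(400) = 20
θ = arctan(b/a) = arctan(-10/17.3205) (quadrant-adjusted) = 330°
z = 20(cos 330° + i sin 330°)


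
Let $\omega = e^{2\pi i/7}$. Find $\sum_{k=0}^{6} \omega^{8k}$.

Let ζ = ω^8 = e^(2πi·8/7). Since 7 ∤ 8, ζ ≠ 1.
Sum = Σ_{k=0}^{6} ζ^k = (ζ^7 - 1)/(ζ - 1) = (ω^{8·7} - 1)/(ζ - 1) = (1 - 1)/(ζ - 1) = 0


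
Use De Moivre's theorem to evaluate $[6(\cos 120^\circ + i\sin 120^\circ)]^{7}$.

By De Moivre: z^n = r^n(cos(nθ) + i sin(nθ))
= 6^7(cos(7*120°) + i sin(7*120°))
= 279936(cos 120° + i sin 120°)
= -139968 + 139968*sqrt(3)i


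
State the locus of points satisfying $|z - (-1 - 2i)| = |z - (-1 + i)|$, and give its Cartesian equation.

|z - z1| = |z - z2| means z is equidistant from z1 and z2,
i.e. the perpendicular bisector of the segment from (-1, -2) to (-1, 1) (midpoint (-1, -1/2)).
With z = x + yi, square both sides:
(x - (-1))^2 + (y - (-2))^2 = (x - (-1))^2 + (y - 1)^2
The x^2 and y^2 terms cancel: 0x + 6y = 2 - 5 = -3
Simplify: y = -1/2
Locus: Perpendicular bisector of the segment from (-1, -2) to (-1, 1): the line y = -1/2


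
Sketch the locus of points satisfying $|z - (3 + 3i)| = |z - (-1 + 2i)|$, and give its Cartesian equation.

|z - z1| = |z - z2| means z is equidistant from z1 and z2,
i.e. the perpendicular bisector of the segment from (3, 3) to (-1, 2) (midpoint (1, 5/2)).
With z = x + yi, square both sides:
(x - 3)^2 + (y - 3)^2 = (x - (-1))^2 + (y - 2)^2
The x^2 and y^2 terms cancel: -8x + (-2)y = 5 - 18 = -13
Simplify: 8x + 2y = 13
Locus: Perpendicular bisector of the segment from (3, 3) to (-1, 2): the line 8x + 2y = 13


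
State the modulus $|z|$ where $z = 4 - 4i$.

|z| = sqrt(a^2 + b^2) = sqrt(4^2 + (-4)^2) = sqrt(32) = sqrt(32)


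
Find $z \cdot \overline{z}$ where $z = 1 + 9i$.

z * conjugate(z) = |z|^2 = a^2 + b^2
= 1^2 + 9^2 = 82


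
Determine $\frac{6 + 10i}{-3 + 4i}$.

Multiply numerator and denominator by conjugate (-3 - 4i):
= (6 + 10i)(-3 - 4i) / ((-3)^2 + 4^2)
= (22 - 54i) / 25
= 22/25 - (54/25)i


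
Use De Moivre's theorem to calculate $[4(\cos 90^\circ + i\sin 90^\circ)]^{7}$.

By De Moivre: z^n = r^n(cos(nθ) + i sin(nθ))
= 4^7(cos(7*90°) + i sin(7*90°))
= 16384(cos 270° + i sin 270°)
= -16384i


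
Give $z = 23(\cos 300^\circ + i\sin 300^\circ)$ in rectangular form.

a = r cos θ = 23 * 1/2 = 23/2
b = r sin θ = 23 * -sqrt(3)/2 = -23*sqrt(3)/2
z = 23/2 - (23*sqrt(3)/2)i


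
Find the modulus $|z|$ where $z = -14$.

|z| = sqrt(a^2 + b^2) = sqrt((-14)^2 + 0^2) = sqrt(196) = 14


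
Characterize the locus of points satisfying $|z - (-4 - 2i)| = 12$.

|z - z0| = r describes a circle centered at z0 with radius r
Here z0 = -4 - 2i and r = 12
Locus: Circle centered at (-4, -2) with radius 12


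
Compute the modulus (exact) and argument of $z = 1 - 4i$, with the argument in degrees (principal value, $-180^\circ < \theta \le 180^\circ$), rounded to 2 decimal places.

|z| = sqrt(1^2 + (-4)^2) = sqrt(17)
arg(z) = arctan(b/a) = arctan(-4/1) (quadrant-adjusted) = -75.96°


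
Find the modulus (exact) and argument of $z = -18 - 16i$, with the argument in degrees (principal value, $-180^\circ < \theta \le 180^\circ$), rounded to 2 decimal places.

|z| = sqrt((-18)^2 + (-16)^2) = sqrt(580)
arg(z) = arctan(b/a) = arctan(-16/-18) (quadrant-adjusted) = -138.37°


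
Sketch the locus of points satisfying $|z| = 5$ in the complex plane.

|z| = 5 means sqrt(x^2 + y^2) = 5
This is a circle of radius 5 centered at the origin


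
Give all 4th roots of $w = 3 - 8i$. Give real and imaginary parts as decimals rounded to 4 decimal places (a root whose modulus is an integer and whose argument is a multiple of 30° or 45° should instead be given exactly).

|w| = sqrt(73) ≈ 8.544004, arg(w) ≈ 290.556045°
Root modulus = sqrt(73)^(1/4) ≈ 1.709682
Root arguments: θ_k = (arg(w) + 360°k)/4 for k = 0, 1, ..., 3
Compute each root as (root modulus)(cos θ_k + i sin θ_k) using full-precision intermediates, then round to 4 decimal places.
Roots: 0.5102 + 1.6318i, -1.6318 + 0.5102i, -0.5102 - 1.6318i, 1.6318 - 0.5102i


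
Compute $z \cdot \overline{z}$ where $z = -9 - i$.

z * conjugate(z) = |z|^2 = a^2 + b^2
= (-9)^2 + (-1)^2 = 82


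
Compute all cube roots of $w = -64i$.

|w| = 64, arg(w) = 270°
Root modulus = 64^(1/3) = 4
Root arguments: θ_k = (270° + 360°k)/3 for k = 0, 1, ..., 2
Roots: 4i, -2*sqrt(3) - 2i, 2*sqrt(3) - 2i


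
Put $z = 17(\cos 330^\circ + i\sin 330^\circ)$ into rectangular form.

a = r cos θ = 17 * sqrt(3)/2 = 17*sqrt(3)/2
b = r sin θ = 17 * -1/2 = -17/2
z = 17*sqrt(3)/2 - (17/2)i


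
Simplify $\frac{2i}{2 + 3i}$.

Multiply numerator and denominator by conjugate (2 - 3i):
= (2i)(2 - 3i) / (2^2 + 3^2)
= (6 + 4i) / 13
= 6/13 + (4/13)i


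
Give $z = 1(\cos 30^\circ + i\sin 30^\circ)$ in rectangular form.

a = r cos θ = 1 * sqrt(3)/2 = sqrt(3)/2
b = r sin θ = 1 * 1/2 = 1/2
z = sqrt(3)/2 + (1/2)i


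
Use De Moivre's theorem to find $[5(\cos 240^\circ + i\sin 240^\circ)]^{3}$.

By De Moivre: z^n = r^n(cos(nθ) + i sin(nθ))
= 5^3(cos(3*240°) + i sin(3*240°))
= 125(cos 0° + i sin 0°)
= 125


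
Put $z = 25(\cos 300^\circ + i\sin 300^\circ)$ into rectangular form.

a = r cos θ = 25 * 1/2 = 25/2
b = r sin θ = 25 * -sqrt(3)/2 = -25*sqrt(3)/2
z = 25/2 - (25*sqrt(3)/2)i


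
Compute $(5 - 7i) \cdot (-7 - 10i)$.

(a1*a2 - b1*b2) + (a1*b2 + b1*a2)i
= (-35 - 70) + (-50 + 49)i
= -105 - i


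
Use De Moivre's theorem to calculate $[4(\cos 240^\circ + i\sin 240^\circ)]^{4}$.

By De Moivre: z^n = r^n(cos(nθ) + i sin(nθ))
= 4^4(cos(4*240°) + i sin(4*240°))
= 256(cos 240° + i sin 240°)
= -128 - 128*sqrt(3)i


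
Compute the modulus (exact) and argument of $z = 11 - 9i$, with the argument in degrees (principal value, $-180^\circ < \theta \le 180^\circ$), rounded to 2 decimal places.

|z| = sqrt(11^2 + (-9)^2) = sqrt(202)
arg(z) = arctan(b/a) = arctan(-9/11) (quadrant-adjusted) = -39.29°


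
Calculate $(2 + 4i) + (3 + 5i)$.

(2 + 3) + (4 + 5)i = 5 + 9i


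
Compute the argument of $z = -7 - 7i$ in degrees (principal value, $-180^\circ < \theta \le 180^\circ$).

θ = arctan(b/a) = arctan(-7/-7) (quadrant-adjusted) = -135°


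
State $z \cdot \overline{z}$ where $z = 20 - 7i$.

z * conjugate(z) = |z|^2 = a^2 + b^2
= 20^2 + (-7)^2 = 449


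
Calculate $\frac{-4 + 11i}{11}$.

Divisor is real, so divide each part by 11:
= -4/11 + i


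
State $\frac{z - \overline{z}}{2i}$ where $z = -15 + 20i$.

z - conjugate(z) = 2bi
(z - conjugate(z))/(2i) = 2bi/(2i) = b = 20


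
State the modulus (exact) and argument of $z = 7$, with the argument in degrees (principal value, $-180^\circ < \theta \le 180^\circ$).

|z| = sqrt(7^2 + 0^2) = 7
b = 0 and a > 0, so z lies on the positive real axis: arg(z) = 0°


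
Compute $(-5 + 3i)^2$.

(a + bi)^2 = a^2 - b^2 + 2abi
= (-5)^2 - 3^2 + 2*(-5)*3i
= 16 - 30i


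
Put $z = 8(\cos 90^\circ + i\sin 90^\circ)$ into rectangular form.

a = r cos θ = 8 * 0 = 0
b = r sin θ = 8 * 1 = 8
z = 8i


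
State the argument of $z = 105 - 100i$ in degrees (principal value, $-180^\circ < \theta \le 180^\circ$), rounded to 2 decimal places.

θ = arctan(b/a) = arctan(-100/105) (quadrant-adjusted) = -43.60°


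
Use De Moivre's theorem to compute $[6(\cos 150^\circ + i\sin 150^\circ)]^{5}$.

By De Moivre: z^n = r^n(cos(nθ) + i sin(nθ))
= 6^5(cos(5*150°) + i sin(5*150°))
= 7776(cos 30° + i sin 30°)
= 3888*sqrt(3) + 3888i


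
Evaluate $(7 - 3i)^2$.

(a + bi)^2 = a^2 - b^2 + 2abi
= 7^2 - (-3)^2 + 2*7*(-3)i
= 40 - 42i


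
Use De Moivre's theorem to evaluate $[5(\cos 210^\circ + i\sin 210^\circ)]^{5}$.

By De Moivre: z^n = r^n(cos(nθ) + i sin(nθ))
= 5^5(cos(5*210°) + i sin(5*210°))
= 3125(cos 330° + i sin 330°)
= 3125*sqrt(3)/2 - (3125/2)i


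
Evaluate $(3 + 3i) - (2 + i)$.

(3 - 2) + (3 - 1)i = 1 + 2i


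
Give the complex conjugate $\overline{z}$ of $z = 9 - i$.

If z = a + bi, then conjugate(z) = a - bi
conjugate(9 - i) = 9 + i


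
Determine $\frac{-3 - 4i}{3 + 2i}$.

Multiply numerator and denominator by conjugate (3 - 2i):
= (-3 - 4i)(3 - 2i) / (3^2 + 2^2)
= (-17 - 6i) / 13
= -17/13 - (6/13)i


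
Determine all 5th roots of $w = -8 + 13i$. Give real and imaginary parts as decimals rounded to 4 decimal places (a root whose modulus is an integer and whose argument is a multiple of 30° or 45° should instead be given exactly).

|w| = sqrt(233) ≈ 15.264338, arg(w) ≈ 121.607502°
Root modulus = sqrt(233)^(1/5) ≈ 1.724787
Root arguments: θ_k = (arg(w) + 360°k)/5 for k = 0, 1, ..., 4
Compute each root as (root modulus)(cos θ_k + i sin θ_k) using full-precision intermediates, then round to 4 decimal places.
Roots: 1.5717 + 0.7104i, -0.1899 + 1.7143i, -1.6891 + 0.3491i, -0.8540 - 1.4985i, 1.1613 - 1.2753i


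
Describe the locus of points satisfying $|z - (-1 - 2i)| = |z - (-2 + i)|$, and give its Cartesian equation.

|z - z1| = |z - z2| means z is equidistant from z1 and z2,
i.e. the perpendicular bisector of the segment from (-1, -2) to (-2, 1) (midpoint (-3/2, -1/2)).
With z = x + yi, square both sides:
(x - (-1))^2 + (y - (-2))^2 = (x - (-2))^2 + (y - 1)^2
The x^2 and y^2 terms cancel: -2x + 6y = 5 - 5 = 0
Simplify: x - 3y = 0
Locus: Perpendicular bisector of the segment from (-1, -2) to (-2, 1): the line x - 3y = 0


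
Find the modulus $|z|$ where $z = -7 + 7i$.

|z| = sqrt(a^2 + b^2) = sqrt((-7)^2 + 7^2) = sqrt(98) = sqrt(98)


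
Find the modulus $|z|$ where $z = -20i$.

|z| = sqrt(a^2 + b^2) = sqrt(0^2 + (-20)^2) = sqrt(400) = 20


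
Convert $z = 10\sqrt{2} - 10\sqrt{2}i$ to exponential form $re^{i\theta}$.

r = |z| = sqrt((10*sqrt(2))^2 + (-10*sqrt(2))^2) = sqrt(200 + 200) = sqrt(400) = 20
θ = arctan(b/a) = arctan(-14.1421/14.1421) (quadrant-adjusted) = -45° = -π/4
z = 20e^(-i*π/4)


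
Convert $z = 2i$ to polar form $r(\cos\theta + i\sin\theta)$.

r = |z| = sqrt(a^2 + b^2) = sqrt((0)^2 + (2)^2) = sqrt(0 + 4) = sqrt(4) = 2
a = 0 and b > 0, so z lies on the positive imaginary axis: θ = 90°
z = 2(cos 90° + i sin 90°)


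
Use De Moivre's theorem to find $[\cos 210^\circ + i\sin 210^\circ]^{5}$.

By De Moivre: z^n = r^n(cos(nθ) + i sin(nθ))
= 1^5(cos(5*210°) + i sin(5*210°))
= 1(cos 330° + i sin 330°)
= sqrt(3)/2 - (1/2)i


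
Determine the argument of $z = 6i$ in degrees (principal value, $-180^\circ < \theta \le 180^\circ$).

a = 0 and b > 0, so z lies on the positive imaginary axis: θ = 90°


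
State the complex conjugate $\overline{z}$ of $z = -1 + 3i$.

If z = a + bi, then conjugate(z) = a - bi
conjugate(-1 + 3i) = -1 - 3i


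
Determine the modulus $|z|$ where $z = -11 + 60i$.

|z| = sqrt(a^2 + b^2) = sqrt((-11)^2 + 60^2) = sqrt(3721) = 61


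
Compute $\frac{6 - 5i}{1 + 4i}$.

Multiply numerator and denominator by conjugate (1 - 4i):
= (6 - 5i)(1 - 4i) / (1^2 + 4^2)
= (-14 - 29i) / 17
= -14/17 - (29/17)i


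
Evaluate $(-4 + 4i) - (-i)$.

(-4 - 0) + (4 - (-1))i = -4 + 5i


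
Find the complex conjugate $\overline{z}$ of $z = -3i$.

If z = a + bi, then conjugate(z) = a - bi
conjugate(-3i) = 3i


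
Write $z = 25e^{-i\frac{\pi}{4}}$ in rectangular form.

a = r cos θ = 25 * sqrt(2)/2 = 25*sqrt(2)/2
b = r sin θ = 25 * -sqrt(2)/2 = -25*sqrt(2)/2
z = 25*sqrt(2)/2 - (25*sqrt(2)/2)i


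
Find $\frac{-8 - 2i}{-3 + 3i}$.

Multiply numerator and denominator by conjugate (-3 - 3i):
= (-8 - 2i)(-3 - 3i) / ((-3)^2 + 3^2)
= (18 + 30i) / 18
Divide through by 6: (3 + 5i) / 3
= 1 + (5/3)i


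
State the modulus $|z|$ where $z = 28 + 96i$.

|z| = sqrt(a^2 + b^2) = sqrt(28^2 + 96^2) = sqrt(10000) = 100


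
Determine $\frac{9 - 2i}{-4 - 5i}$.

Multiply numerator and denominator by conjugate (-4 + 5i):
= (9 - 2i)(-4 + 5i) / ((-4)^2 + (-5)^2)
= (-26 + 53i) / 41
= -26/41 + (53/41)i


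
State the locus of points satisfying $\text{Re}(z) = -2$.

Re(z) = x where z = x + yi; the equation x = -2 is satisfied by all points with that x-coordinate
Locus: Vertical line x = -2


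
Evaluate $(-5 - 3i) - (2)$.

(-5 - 2) + (-3 - 0)i = -7 - 3i


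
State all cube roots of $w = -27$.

|w| = 27, arg(w) = 180°
Root modulus = 27^(1/3) = 3
Root arguments: θ_k = (180° + 360°k)/3 for k = 0, 1, ..., 2
Roots: 3/2 + (3*sqrt(3)/2)i, -3, 3/2 - (3*sqrt(3)/2)i


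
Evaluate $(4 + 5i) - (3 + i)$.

(4 - 3) + (5 - 1)i = 1 + 4i


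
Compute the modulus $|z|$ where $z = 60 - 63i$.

|z| = sqrt(a^2 + b^2) = sqrt(60^2 + (-63)^2) = sqrt(7569) = 87


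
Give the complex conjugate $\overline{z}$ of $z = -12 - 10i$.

If z = a + bi, then conjugate(z) = a - bi
conjugate(-12 - 10i) = -12 + 10i


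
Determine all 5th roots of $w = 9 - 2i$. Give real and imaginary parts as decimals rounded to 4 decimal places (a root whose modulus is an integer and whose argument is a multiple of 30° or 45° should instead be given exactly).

|w| = sqrt(85) ≈ 9.219544, arg(w) ≈ 347.471192°
Root modulus = sqrt(85)^(1/5) ≈ 1.559344
Root arguments: θ_k = (arg(w) + 360°k)/5 for k = 0, 1, ..., 4
Compute each root as (root modulus)(cos θ_k + i sin θ_k) using full-precision intermediates, then round to 4 decimal places.
Roots: 0.5462 + 1.4605i, -1.2203 + 0.9708i, -1.3004 - 0.8605i, 0.4166 - 1.5027i, 1.5579 - 0.0682i


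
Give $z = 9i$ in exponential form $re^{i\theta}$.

r = |z| = sqrt((0)^2 + (9)^2) = sqrt(0 + 81) = sqrt(81) = 9
a = 0 and b > 0, so z lies on the positive imaginary axis: θ = 90° = π/2
z = 9e^(i*π/2)


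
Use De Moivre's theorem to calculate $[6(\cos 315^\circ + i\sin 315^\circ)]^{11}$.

By De Moivre: z^n = r^n(cos(nθ) + i sin(nθ))
= 6^11(cos(11*315°) + i sin(11*315°))
= 362797056(cos 225° + i sin 225°)
= -181398528*sqrt(2) - 181398528*sqrt(2)i


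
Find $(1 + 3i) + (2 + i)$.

(1 + 2) + (3 + 1)i = 3 + 4i


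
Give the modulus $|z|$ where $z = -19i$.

|z| = sqrt(a^2 + b^2) = sqrt(0^2 + (-19)^2) = sqrt(361) = 19


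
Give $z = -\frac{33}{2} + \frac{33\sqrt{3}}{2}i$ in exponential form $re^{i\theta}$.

r = |z| = sqrt((-33/2)^2 + (33*sqrt(3)/2)^2) = sqrt(1089/4 + 3267/4) = sqrt(1089) = 33
θ = arctan(b/a) = arctan(28.5788/-16.5) (quadrant-adjusted) = 120° = 2π/3
z = 33e^(i*2π/3)


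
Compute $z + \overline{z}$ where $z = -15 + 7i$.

z + conjugate(z) = (a + bi) + (a - bi) = 2a
= 2 * (-15) = -30


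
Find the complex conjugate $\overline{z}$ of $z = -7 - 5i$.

If z = a + bi, then conjugate(z) = a - bi
conjugate(-7 - 5i) = -7 + 5i


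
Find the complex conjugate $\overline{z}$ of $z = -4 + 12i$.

If z = a + bi, then conjugate(z) = a - bi
conjugate(-4 + 12i) = -4 - 12i


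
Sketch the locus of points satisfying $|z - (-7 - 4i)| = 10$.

|z - z0| = r describes a circle centered at z0 with radius r
Here z0 = -7 - 4i and r = 10
Locus: Circle centered at (-7, -4) with radius 10


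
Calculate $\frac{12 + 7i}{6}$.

Divisor is real, so divide each part by 6:
= 2 + (7/6)i


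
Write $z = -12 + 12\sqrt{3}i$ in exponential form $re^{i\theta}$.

r = |z| = sqrt((-12)^2 + (12*sqrt(3))^2) = sqrt(144 + 432) = sqrt(576) = 24
θ = arctan(b/a) = arctan(20.7846/-12) (quadrant-adjusted) = 120° = 2π/3
z = 24e^(i*2π/3)


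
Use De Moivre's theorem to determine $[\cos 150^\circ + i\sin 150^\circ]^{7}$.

By De Moivre: z^n = r^n(cos(nθ) + i sin(nθ))
= 1^7(cos(7*150°) + i sin(7*150°))
= 1(cos 330° + i sin 330°)
= sqrt(3)/2 - (1/2)i


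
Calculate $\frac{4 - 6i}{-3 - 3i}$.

Multiply numerator and denominator by conjugate (-3 + 3i):
= (4 - 6i)(-3 + 3i) / ((-3)^2 + (-3)^2)
= (6 + 30i) / 18
Divide through by 6: (1 + 5i) / 3
= 1/3 + (5/3)i


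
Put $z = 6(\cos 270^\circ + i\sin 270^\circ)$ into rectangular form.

a = r cos θ = 6 * 0 = 0
b = r sin θ = 6 * -1 = -6
z = -6i


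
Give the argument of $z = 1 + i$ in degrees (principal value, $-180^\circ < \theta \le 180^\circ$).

θ = arctan(b/a) = arctan(1/1) (quadrant-adjusted) = 45°


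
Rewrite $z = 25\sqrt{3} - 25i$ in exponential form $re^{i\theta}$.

r = |z| = sqrt((25*sqrt(3))^2 + (-25)^2) = sqrt(1875 + 625) = sqrt(2500) = 50
θ = arctan(b/a) = arctan(-25/43.3013) (quadrant-adjusted) = -30° = -π/6
z = 50e^(-i*π/6)


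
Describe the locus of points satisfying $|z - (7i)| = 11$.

|z - z0| = r describes a circle centered at z0 with radius r
Here z0 = 7i and r = 11
Locus: Circle centered at (0, 7) with radius 11


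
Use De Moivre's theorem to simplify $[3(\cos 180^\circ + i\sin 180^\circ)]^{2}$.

By De Moivre: z^n = r^n(cos(nθ) + i sin(nθ))
= 3^2(cos(2*180°) + i sin(2*180°))
= 9(cos 0° + i sin 0°)
= 9


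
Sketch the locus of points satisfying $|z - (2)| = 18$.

|z - z0| = r describes a circle centered at z0 with radius r
Here z0 = 2 and r = 18
Locus: Circle centered at (2, 0) with radius 18


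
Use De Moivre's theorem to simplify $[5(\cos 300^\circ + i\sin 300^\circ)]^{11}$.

By De Moivre: z^n = r^n(cos(nθ) + i sin(nθ))
= 5^11(cos(11*300°) + i sin(11*300°))
= 48828125(cos 60° + i sin 60°)
= 48828125/2 + (48828125*sqrt(3)/2)i


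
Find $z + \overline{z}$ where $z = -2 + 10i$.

z + conjugate(z) = (a + bi) + (a - bi) = 2a
= 2 * (-2) = -4


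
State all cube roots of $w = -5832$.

|w| = 5832, arg(w) = 180°
Root modulus = 5832^(1/3) = 18
Root arguments: θ_k = (180° + 360°k)/3 for k = 0, 1, ..., 2
Roots: 9 + 9*sqrt(3)i, -18, 9 - 9*sqrt(3)i


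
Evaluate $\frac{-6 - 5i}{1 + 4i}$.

Multiply numerator and denominator by conjugate (1 - 4i):
= (-6 - 5i)(1 - 4i) / (1^2 + 4^2)
= (-26 + 19i) / 17
= -26/17 + (19/17)i


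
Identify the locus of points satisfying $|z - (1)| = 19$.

|z - z0| = r describes a circle centered at z0 with radius r
Here z0 = 1 and r = 19
Locus: Circle centered at (1, 0) with radius 19


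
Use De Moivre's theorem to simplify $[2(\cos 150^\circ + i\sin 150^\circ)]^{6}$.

By De Moivre: z^n = r^n(cos(nθ) + i sin(nθ))
= 2^6(cos(6*150°) + i sin(6*150°))
= 64(cos 180° + i sin 180°)
= -64


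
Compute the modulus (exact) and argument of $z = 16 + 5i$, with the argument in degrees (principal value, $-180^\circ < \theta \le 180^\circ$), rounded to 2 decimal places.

|z| = sqrt(16^2 + 5^2) = sqrt(281)
arg(z) = arctan(b/a) = arctan(5/16) (quadrant-adjusted) = 17.35°


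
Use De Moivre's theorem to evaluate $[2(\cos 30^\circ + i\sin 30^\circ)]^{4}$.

By De Moivre: z^n = r^n(cos(nθ) + i sin(nθ))
= 2^4(cos(4*30°) + i sin(4*30°))
= 16(cos 120° + i sin 120°)
= -8 + 8*sqrt(3)i


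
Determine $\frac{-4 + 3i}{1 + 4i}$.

Multiply numerator and denominator by conjugate (1 - 4i):
= (-4 + 3i)(1 - 4i) / (1^2 + 4^2)
= (8 + 19i) / 17
= 8/17 + (19/17)i


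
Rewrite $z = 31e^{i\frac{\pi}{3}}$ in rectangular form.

a = r cos θ = 31 * 1/2 = 31/2
b = r sin θ = 31 * sqrt(3)/2 = 31*sqrt(3)/2
z = 31/2 + (31*sqrt(3)/2)i


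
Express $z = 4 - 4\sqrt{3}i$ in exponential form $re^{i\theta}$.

r = |z| = sqrt((4)^2 + (-4*sqrt(3))^2) = sqrt(16 + 48) = sqrt(64) = 8
θ = arctan(b/a) = arctan(-6.9282/4) (quadrant-adjusted) = -60° = -π/3
z = 8e^(-i*π/3)


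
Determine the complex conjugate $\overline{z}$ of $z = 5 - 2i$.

If z = a + bi, then conjugate(z) = a - bi
conjugate(5 - 2i) = 5 + 2i


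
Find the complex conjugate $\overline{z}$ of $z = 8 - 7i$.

If z = a + bi, then conjugate(z) = a - bi
conjugate(8 - 7i) = 8 + 7i


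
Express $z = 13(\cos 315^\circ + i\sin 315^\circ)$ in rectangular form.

a = r cos θ = 13 * sqrt(2)/2 = 13*sqrt(2)/2
b = r sin θ = 13 * -sqrt(2)/2 = -13*sqrt(2)/2
z = 13*sqrt(2)/2 - (13*sqrt(2)/2)i


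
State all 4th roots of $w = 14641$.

|w| = 14641, arg(w) = 0°
Root modulus = 14641^(1/4) = 11
Root arguments: θ_k = (0° + 360°k)/4 for k = 0, 1, ..., 3
Roots: 11, 11i, -11, -11i


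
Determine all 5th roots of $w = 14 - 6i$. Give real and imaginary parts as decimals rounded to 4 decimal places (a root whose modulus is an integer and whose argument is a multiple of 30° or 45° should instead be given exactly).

|w| = sqrt(232) ≈ 15.231546, arg(w) ≈ 336.801409°
Root modulus = sqrt(232)^(1/5) ≈ 1.724046
Root arguments: θ_k = (arg(w) + 360°k)/5 for k = 0, 1, ..., 4
Compute each root as (root modulus)(cos θ_k + i sin θ_k) using full-precision intermediates, then round to 4 decimal places.
Roots: 0.6636 + 1.5912i, -1.3082 + 1.1229i, -1.4722 - 0.8972i, 0.3984 - 1.6774i, 1.7184 - 0.1395i


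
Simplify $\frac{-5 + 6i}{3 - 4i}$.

Multiply numerator and denominator by conjugate (3 + 4i):
= (-5 + 6i)(3 + 4i) / (3^2 + (-4)^2)
= (-39 - 2i) / 25
= -39/25 - (2/25)i


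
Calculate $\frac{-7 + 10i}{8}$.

Divisor is real, so divide each part by 8:
= -7/8 + (5/4)i


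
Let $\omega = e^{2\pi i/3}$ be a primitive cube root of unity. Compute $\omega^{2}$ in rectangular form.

ω^2 = e^(2πi·2/3) = e^(i·4π/3)
= cos(4π/3) + i sin(4π/3)
= -1/2 - (sqrt(3)/2)i


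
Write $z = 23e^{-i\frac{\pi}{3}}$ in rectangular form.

a = r cos θ = 23 * 1/2 = 23/2
b = r sin θ = 23 * -sqrt(3)/2 = -23*sqrt(3)/2
z = 23/2 - (23*sqrt(3)/2)i


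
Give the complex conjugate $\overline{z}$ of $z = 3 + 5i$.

If z = a + bi, then conjugate(z) = a - bi
conjugate(3 + 5i) = 3 - 5i


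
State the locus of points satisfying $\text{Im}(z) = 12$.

Im(z) = y where z = x + yi; the equation y = 12 is satisfied by all points with that y-coordinate
Locus: Horizontal line y = 12


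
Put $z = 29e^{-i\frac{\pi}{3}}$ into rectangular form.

a = r cos θ = 29 * 1/2 = 29/2
b = r sin θ = 29 * -sqrt(3)/2 = -29*sqrt(3)/2
z = 29/2 - (29*sqrt(3)/2)i


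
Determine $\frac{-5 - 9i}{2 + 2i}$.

Multiply numerator and denominator by conjugate (2 - 2i):
= (-5 - 9i)(2 - 2i) / (2^2 + 2^2)
= (-28 - 8i) / 8
Divide through by 4: (-7 - 2i) / 2
= -7/2 - i


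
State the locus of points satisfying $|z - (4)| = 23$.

|z - z0| = r describes a circle centered at z0 with radius r
Here z0 = 4 and r = 23
Locus: Circle centered at (4, 0) with radius 23


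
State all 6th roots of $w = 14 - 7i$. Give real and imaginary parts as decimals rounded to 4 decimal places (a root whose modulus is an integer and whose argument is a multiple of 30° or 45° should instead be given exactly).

|w| = sqrt(245) ≈ 15.652476, arg(w) ≈ 333.434949°
Root modulus = sqrt(245)^(1/6) ≈ 1.581602
Root arguments: θ_k = (arg(w) + 360°k)/6 for k = 0, 1, ..., 5
Compute each root as (root modulus)(cos θ_k + i sin θ_k) using full-precision intermediates, then round to 4 decimal places.
Roots: 0.8942 + 1.3046i, -0.6827 + 1.4267i, -1.5769 + 0.1221i, -0.8942 - 1.3046i, 0.6827 - 1.4267i, 1.5769 - 0.1221i


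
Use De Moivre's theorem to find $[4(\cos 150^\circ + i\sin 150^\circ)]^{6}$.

By De Moivre: z^n = r^n(cos(nθ) + i sin(nθ))
= 4^6(cos(6*150°) + i sin(6*150°))
= 4096(cos 180° + i sin 180°)
= -4096


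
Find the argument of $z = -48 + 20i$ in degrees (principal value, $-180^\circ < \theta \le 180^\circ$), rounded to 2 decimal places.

θ = arctan(b/a) = arctan(20/-48) (quadrant-adjusted) = 157.38°


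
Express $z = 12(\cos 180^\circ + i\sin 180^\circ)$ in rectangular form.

a = r cos θ = 12 * -1 = -12
b = r sin θ = 12 * 0 = 0
z = -12


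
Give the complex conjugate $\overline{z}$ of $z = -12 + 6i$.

If z = a + bi, then conjugate(z) = a - bi
conjugate(-12 + 6i) = -12 - 6i


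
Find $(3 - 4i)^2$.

(a + bi)^2 = a^2 - b^2 + 2abi
= 3^2 - (-4)^2 + 2*3*(-4)i
= -7 - 24i


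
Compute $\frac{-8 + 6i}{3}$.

Divisor is real, so divide each part by 3:
= -8/3 + 2i


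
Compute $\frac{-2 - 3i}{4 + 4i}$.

Multiply numerator and denominator by conjugate (4 - 4i):
= (-2 - 3i)(4 - 4i) / (4^2 + 4^2)
= (-20 - 4i) / 32
Divide through by 4: (-5 - i) / 8
= -5/8 - (1/8)i


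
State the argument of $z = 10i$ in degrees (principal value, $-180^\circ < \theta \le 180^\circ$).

a = 0 and b > 0, so z lies on the positive imaginary axis: θ = 90°


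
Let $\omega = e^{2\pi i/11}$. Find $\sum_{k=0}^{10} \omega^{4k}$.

Let ζ = ω^4 = e^(2πi·4/11). Since 11 ∤ 4, ζ ≠ 1.
Sum = Σ_{k=0}^{10} ζ^k = (ζ^11 - 1)/(ζ - 1) = (ω^{4·11} - 1)/(ζ - 1) = (1 - 1)/(ζ - 1) = 0


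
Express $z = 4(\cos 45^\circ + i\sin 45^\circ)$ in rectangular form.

a = r cos θ = 4 * sqrt(2)/2 = 2*sqrt(2)
b = r sin θ = 4 * sqrt(2)/2 = 2*sqrt(2)
z = 2*sqrt(2) + 2*sqrt(2)i


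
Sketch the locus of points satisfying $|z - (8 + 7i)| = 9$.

|z - z0| = r describes a circle centered at z0 with radius r
Here z0 = 8 + 7i and r = 9
Locus: Circle centered at (8, 7) with radius 9


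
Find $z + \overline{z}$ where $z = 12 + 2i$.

z + conjugate(z) = (a + bi) + (a - bi) = 2a
= 2 * 12 = 24


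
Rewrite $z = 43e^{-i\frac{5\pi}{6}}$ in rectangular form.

a = r cos θ = 43 * -sqrt(3)/2 = -43*sqrt(3)/2
b = r sin θ = 43 * -1/2 = -43/2
z = -43*sqrt(3)/2 - (43/2)i


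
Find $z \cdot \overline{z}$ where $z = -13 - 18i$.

z * conjugate(z) = |z|^2 = a^2 + b^2
= (-13)^2 + (-18)^2 = 493


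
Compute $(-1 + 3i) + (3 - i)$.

(-1 + 3) + (3 + (-1))i = 2 + 2i


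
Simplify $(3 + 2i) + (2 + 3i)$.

(3 + 2) + (2 + 3)i = 5 + 5i


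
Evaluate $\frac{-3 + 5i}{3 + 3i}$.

Multiply numerator and denominator by conjugate (3 - 3i):
= (-3 + 5i)(3 - 3i) / (3^2 + 3^2)
= (6 + 24i) / 18
Divide through by 6: (1 + 4i) / 3
= 1/3 + (4/3)i


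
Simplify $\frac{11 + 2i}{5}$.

Divisor is real, so divide each part by 5:
= 11/5 + (2/5)i


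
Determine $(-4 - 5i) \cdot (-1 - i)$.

(a1*a2 - b1*b2) + (a1*b2 + b1*a2)i
= (4 - 5) + (4 + 5)i
= -1 + 9i


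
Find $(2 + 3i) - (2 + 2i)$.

(2 - 2) + (3 - 2)i = i


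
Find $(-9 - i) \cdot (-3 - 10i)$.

(a1*a2 - b1*b2) + (a1*b2 + b1*a2)i
= (27 - 10) + (90 + 3)i
= 17 + 93i


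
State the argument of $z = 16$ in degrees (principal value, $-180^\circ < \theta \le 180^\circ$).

b = 0 and a > 0, so z lies on the positive real axis: θ = 0°


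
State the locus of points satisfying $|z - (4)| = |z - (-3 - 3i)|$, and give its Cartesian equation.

|z - z1| = |z - z2| means z is equidistant from z1 and z2,
i.e. the perpendicular bisector of the segment from (4, 0) to (-3, -3) (midpoint (1/2, -3/2)).
With z = x + yi, square both sides:
(x - 4)^2 + (y - 0)^2 = (x - (-3))^2 + (y - (-3))^2
The x^2 and y^2 terms cancel: -14x + (-6)y = 18 - 16 = 2
Simplify: 7x + 3y = -1
Locus: Perpendicular bisector of the segment from (4, 0) to (-3, -3): the line 7x + 3y = -1


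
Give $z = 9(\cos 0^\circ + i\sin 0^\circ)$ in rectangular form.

a = r cos θ = 9 * 1 = 9
b = r sin θ = 9 * 0 = 0
z = 9


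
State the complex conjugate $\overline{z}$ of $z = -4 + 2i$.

If z = a + bi, then conjugate(z) = a - bi
conjugate(-4 + 2i) = -4 - 2i


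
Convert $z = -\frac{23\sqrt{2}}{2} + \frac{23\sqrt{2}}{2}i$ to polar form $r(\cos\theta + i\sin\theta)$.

r = |z| = sqrt(a^2 + b^2) = sqrt((-23*sqrt(2)/2)^2 + (23*sqrt(2)/2)^2) = sqrt(529/2 + 529/2) = sqrt(529) = 23
θ = arctan(b/a) = arctan(16.2635/-16.2635) (quadrant-adjusted) = 135°
z = 23(cos 135° + i sin 135°)


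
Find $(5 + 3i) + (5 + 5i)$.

(5 + 5) + (3 + 5)i = 10 + 8i


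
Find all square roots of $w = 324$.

|w| = 324, arg(w) = 0°
Root modulus = 324^(1/2) = 18
Root arguments: θ_k = (0° + 360°k)/2 for k = 0, 1, ..., 1
Roots: 18, -18


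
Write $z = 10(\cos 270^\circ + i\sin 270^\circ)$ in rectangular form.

a = r cos θ = 10 * 0 = 0
b = r sin θ = 10 * -1 = -10
z = -10i


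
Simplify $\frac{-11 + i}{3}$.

Divisor is real, so divide each part by 3:
= -11/3 + (1/3)i


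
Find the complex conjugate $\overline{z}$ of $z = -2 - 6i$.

If z = a + bi, then conjugate(z) = a - bi
conjugate(-2 - 6i) = -2 + 6i


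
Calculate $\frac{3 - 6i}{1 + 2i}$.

Multiply numerator and denominator by conjugate (1 - 2i):
= (3 - 6i)(1 - 2i) / (1^2 + 2^2)
= (-9 - 12i) / 5
= -9/5 - (12/5)i


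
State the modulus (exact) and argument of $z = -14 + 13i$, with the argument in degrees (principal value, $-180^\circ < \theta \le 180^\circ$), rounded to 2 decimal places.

|z| = sqrt((-14)^2 + 13^2) = sqrt(365)
arg(z) = arctan(b/a) = arctan(13/-14) (quadrant-adjusted) = 137.12°


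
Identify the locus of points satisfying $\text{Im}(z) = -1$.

Im(z) = y where z = x + yi; the equation y = -1 is satisfied by all points with that y-coordinate
Locus: Horizontal line y = -1


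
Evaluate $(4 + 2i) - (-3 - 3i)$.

(4 - (-3)) + (2 - (-3))i = 7 + 5i


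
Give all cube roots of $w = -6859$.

|w| = 6859, arg(w) = 180°
Root modulus = 6859^(1/3) = 19
Root arguments: θ_k = (180° + 360°k)/3 for k = 0, 1, ..., 2
Roots: 19/2 + (19*sqrt(3)/2)i, -19, 19/2 - (19*sqrt(3)/2)i


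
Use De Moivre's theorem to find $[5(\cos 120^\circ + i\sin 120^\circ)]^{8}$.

By De Moivre: z^n = r^n(cos(nθ) + i sin(nθ))
= 5^8(cos(8*120°) + i sin(8*120°))
= 390625(cos 240° + i sin 240°)
= -390625/2 - (390625*sqrt(3)/2)i


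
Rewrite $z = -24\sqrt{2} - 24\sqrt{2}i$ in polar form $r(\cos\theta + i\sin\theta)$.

r = |z| = sqrt(a^2 + b^2) = sqrt((-24*sqrt(2))^2 + (-24*sqrt(2))^2) = sqrt(1152 + 1152) = sqrt(2304) = 48
θ = arctan(b/a) = arctan(-33.9411/-33.9411) (quadrant-adjusted) = 225°
z = 48(cos 225° + i sin 225°)


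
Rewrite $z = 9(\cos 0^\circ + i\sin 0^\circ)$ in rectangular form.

a = r cos θ = 9 * 1 = 9
b = r sin θ = 9 * 0 = 0
z = 9


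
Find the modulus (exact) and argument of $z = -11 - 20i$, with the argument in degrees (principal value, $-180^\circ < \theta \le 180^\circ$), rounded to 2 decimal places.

|z| = sqrt((-11)^2 + (-20)^2) = sqrt(521)
arg(z) = arctan(b/a) = arctan(-20/-11) (quadrant-adjusted) = -118.81°


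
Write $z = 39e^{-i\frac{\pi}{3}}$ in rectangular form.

a = r cos θ = 39 * 1/2 = 39/2
b = r sin θ = 39 * -sqrt(3)/2 = -39*sqrt(3)/2
z = 39/2 - (39*sqrt(3)/2)i


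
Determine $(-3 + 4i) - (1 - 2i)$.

(-3 - 1) + (4 - (-2))i = -4 + 6i


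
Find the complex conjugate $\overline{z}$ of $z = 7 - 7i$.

If z = a + bi, then conjugate(z) = a - bi
conjugate(7 - 7i) = 7 + 7i


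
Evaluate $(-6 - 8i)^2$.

(a + bi)^2 = a^2 - b^2 + 2abi
= (-6)^2 - (-8)^2 + 2*(-6)*(-8)i
= -28 + 96i


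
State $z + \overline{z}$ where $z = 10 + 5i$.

z + conjugate(z) = (a + bi) + (a - bi) = 2a
= 2 * 10 = 20


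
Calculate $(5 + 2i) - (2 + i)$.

(5 - 2) + (2 - 1)i = 3 + i


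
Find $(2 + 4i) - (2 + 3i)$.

(2 - 2) + (4 - 3)i = i


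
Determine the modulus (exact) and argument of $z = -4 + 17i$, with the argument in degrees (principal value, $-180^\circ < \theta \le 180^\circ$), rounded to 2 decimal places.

|z| = sqrt((-4)^2 + 17^2) = sqrt(305)
arg(z) = arctan(b/a) = arctan(17/-4) (quadrant-adjusted) = 103.24°


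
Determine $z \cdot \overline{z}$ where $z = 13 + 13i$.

z * conjugate(z) = |z|^2 = a^2 + b^2
= 13^2 + 13^2 = 338


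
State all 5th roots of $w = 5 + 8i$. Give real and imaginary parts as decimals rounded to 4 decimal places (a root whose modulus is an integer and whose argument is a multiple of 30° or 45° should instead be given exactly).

|w| = sqrt(89) ≈ 9.433981, arg(w) ≈ 57.994617°
Root modulus = sqrt(89)^(1/5) ≈ 1.566531
Root arguments: θ_k = (arg(w) + 360°k)/5 for k = 0, 1, ..., 4
Compute each root as (root modulus)(cos θ_k + i sin θ_k) using full-precision intermediates, then round to 4 decimal places.
Roots: 1.5345 + 0.3150i, 0.1746 + 1.5568i, -1.4266 + 0.6472i, -1.0563 - 1.1568i, 0.7737 - 1.3621i


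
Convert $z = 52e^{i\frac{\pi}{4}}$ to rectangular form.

a = r cos θ = 52 * sqrt(2)/2 = 26*sqrt(2)
b = r sin θ = 52 * sqrt(2)/2 = 26*sqrt(2)
z = 26*sqrt(2) + 26*sqrt(2)i


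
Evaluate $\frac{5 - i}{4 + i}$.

Multiply numerator and denominator by conjugate (4 - i):
= (5 - i)(4 - i) / (4^2 + 1^2)
= (19 - 9i) / 17
= 19/17 - (9/17)i
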